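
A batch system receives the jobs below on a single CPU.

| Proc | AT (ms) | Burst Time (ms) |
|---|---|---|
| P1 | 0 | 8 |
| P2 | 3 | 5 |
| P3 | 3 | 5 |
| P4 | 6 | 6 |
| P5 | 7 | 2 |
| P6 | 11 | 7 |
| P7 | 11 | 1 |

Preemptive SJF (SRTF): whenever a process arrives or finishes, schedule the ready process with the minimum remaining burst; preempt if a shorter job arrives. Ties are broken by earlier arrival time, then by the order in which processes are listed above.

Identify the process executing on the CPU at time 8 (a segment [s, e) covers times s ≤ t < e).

P5

Timeline: | P1 0-8 | P5 8-10 | P2 10-11 | P7 11-12 | P2 12-16 | P3 16-21 | P4 21-27 | P6 27-34 |
Completion: P1=8  P2=16  P3=21  P4=27  P5=10  P6=34  P7=12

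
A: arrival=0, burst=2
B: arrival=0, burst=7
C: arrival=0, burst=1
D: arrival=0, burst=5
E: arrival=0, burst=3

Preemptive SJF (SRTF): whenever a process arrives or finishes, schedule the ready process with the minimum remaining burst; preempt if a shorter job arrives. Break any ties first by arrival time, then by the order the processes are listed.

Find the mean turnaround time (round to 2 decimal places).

7.80

Gantt: | C 0-1 | A 1-3 | E 3-6 | D 6-11 | B 11-18 |
Completion: A=3  B=18  C=1  D=11  E=6
Turnaround times: A=3, B=18, C=1, D=11, E=6
Average turnaround = (3+18+1+11+6) / 5 = 39/5 = 7.80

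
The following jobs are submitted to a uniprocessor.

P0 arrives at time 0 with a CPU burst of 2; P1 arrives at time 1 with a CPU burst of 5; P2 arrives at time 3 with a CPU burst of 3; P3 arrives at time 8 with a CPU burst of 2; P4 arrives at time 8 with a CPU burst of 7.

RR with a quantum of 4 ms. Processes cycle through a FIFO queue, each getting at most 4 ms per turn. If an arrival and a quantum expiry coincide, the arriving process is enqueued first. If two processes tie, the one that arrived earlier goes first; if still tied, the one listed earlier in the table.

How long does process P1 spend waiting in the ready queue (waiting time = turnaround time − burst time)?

4

Schedule: | P0 0-2 | P1 2-6 | P2 6-9 | P1 9-10 | P3 10-12 | P4 12-19 |
Completion: P0=2  P1=10  P2=9  P3=12  P4=19
Turnaround (C−A): P0=2  P1=9  P2=6  P3=4  P4=11
Waiting(P1) = turnaround − burst = 9 − 5 = 4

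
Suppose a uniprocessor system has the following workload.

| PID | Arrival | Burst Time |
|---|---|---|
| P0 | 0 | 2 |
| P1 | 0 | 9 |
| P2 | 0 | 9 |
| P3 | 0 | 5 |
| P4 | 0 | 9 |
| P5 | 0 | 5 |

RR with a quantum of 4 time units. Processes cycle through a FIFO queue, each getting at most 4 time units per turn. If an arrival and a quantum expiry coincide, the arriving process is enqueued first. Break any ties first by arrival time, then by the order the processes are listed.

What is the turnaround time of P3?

31

Gantt: | P0 0-2 | P1 2-6 | P2 6-10 | P3 10-14 | P4 14-18 | P5 18-22 | P1 22-26 | P2 26-30 | P3 30-31 | P4 31-35 | P5 35-36 | P1 36-37 | P2 37-38 | P4 38-39 |
Completion: P0=2  P1=37  P2=38  P3=31  P4=39  P5=36
Turnaround (C−A): P0=2  P1=37  P2=38  P3=31  P4=39  P5=36
Turnaround(P3) = completion − arrival = 31 − 0 = 31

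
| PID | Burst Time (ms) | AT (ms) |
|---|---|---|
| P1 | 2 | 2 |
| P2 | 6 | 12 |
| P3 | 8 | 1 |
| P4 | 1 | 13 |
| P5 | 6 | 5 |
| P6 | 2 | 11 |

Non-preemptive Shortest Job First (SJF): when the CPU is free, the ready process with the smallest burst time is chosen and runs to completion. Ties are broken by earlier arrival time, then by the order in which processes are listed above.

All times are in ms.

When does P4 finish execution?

Timeline: | idle 0-1 | P3 1-9 | P1 9-11 | P6 11-13 | P4 13-14 | P5 14-20 | P2 20-26 |
Completion: P1=11  P2=26  P3=9  P4=14  P5=20  P6=13

14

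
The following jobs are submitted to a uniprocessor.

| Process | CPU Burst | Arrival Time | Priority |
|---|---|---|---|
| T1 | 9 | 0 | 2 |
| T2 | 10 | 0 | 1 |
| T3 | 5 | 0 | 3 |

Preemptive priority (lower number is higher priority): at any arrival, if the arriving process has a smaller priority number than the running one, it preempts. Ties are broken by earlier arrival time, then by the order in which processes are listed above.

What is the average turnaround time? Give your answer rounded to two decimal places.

17.67

Gantt: | T2 0-10 | T1 10-19 | T3 19-24 |
Completion: T1=19  T2=10  T3=24
Turnaround times: T1=19, T2=10, T3=24
Average turnaround = (19+10+24) / 3 = 53/3 = 17.67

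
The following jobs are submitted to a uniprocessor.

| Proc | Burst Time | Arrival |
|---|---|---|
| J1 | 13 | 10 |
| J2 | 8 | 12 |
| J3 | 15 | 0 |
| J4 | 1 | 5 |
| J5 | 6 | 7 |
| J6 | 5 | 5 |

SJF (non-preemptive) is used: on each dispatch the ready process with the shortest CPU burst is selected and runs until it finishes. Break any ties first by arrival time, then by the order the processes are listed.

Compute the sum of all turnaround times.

Gantt: | J3 0-15 | J4 15-16 | J6 16-21 | J5 21-27 | J2 27-35 | J1 35-48 |
Completion: J1=48  J2=35  J3=15  J4=16  J5=27  J6=21
Turnaround = completion − arrival: J1=38, J2=23, J3=15, J4=11, J5=20, J6=16
Total turnaround = 38 + 23 + 15 + 11 + 20 + 16 = 123

123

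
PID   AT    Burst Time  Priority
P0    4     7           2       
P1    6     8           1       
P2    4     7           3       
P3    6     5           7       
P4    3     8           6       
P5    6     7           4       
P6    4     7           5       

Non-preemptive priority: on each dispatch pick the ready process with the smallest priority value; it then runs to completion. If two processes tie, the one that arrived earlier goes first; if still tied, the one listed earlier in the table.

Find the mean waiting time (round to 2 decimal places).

Timeline: | idle 0-3 | P4 3-11 | P1 11-19 | P0 19-26 | P2 26-33 | P5 33-40 | P6 40-47 | P3 47-52 |
Completion: P0=26  P1=19  P2=33  P3=52  P4=11  P5=40  P6=47
Turnaround (C−A): P0=22  P1=13  P2=29  P3=46  P4=8  P5=34  P6=43
Waiting times: P0=15, P1=5, P2=22, P3=41, P4=0, P5=27, P6=36
Average waiting = (15+5+22+41+0+27+36) / 7 = 146/7 = 20.86

20.86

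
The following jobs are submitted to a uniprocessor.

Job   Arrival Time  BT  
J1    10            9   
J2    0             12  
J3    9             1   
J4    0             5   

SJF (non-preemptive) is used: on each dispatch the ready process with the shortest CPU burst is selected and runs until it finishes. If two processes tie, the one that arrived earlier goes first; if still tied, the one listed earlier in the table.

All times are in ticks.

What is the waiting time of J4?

Timeline: | J4 0-5 | J2 5-17 | J3 17-18 | J1 18-27 |
Completion: J1=27  J2=17  J3=18  J4=5
Waiting(J4) = turnaround − burst = 5 − 5 = 0

0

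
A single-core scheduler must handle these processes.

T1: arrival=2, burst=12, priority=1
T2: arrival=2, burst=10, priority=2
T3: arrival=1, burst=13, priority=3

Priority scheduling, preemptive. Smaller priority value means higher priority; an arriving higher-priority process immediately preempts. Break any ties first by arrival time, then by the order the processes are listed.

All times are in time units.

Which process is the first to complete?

T1

Schedule: | idle 0-1 | T3 1-2 | T1 2-14 | T2 14-24 | T3 24-36 |
Completion: T1=14  T2=24  T3=36
Turnaround (C−A): T1=12  T2=22  T3=35
Finish order: T1 → T2 → T3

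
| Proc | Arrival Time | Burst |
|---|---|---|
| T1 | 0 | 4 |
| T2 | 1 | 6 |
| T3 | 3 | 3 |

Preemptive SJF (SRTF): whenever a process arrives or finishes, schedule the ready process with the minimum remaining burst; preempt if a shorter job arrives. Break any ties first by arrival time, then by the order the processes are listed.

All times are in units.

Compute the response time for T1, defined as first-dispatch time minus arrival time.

0

Timeline: | T1 0-4 | T3 4-7 | T2 7-13 |
Completion: T1=4  T2=13  T3=7
Response(T1) = first start − arrival = 0 − 0 = 0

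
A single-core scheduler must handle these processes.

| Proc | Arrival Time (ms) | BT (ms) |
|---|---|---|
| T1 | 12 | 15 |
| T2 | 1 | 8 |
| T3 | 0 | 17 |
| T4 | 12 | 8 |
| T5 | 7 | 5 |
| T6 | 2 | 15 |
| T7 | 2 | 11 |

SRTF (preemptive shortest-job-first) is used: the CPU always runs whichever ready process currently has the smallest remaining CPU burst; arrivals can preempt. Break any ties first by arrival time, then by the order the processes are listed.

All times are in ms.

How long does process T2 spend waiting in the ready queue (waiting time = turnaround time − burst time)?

0

Schedule: | T3 0-1 | T2 1-9 | T5 9-14 | T4 14-22 | T7 22-33 | T6 33-48 | T1 48-63 | T3 63-79 |
Completion: T1=63  T2=9  T3=79  T4=22  T5=14  T6=48  T7=33
Turnaround (C−A): T1=51  T2=8  T3=79  T4=10  T5=7  T6=46  T7=31
Waiting(T2) = turnaround − burst = 8 − 8 = 0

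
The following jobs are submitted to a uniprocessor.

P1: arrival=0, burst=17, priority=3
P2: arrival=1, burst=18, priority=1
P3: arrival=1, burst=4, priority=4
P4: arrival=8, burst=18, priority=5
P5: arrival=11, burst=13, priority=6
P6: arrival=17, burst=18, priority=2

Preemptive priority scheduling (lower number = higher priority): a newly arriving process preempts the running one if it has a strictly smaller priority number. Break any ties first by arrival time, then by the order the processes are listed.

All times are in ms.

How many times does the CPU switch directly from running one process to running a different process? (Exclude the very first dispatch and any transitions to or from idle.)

6

Gantt: | P1 0-1 | P2 1-19 | P6 19-37 | P1 37-53 | P3 53-57 | P4 57-75 | P5 75-88 |
Completion: P1=53  P2=19  P3=57  P4=75  P5=88  P6=37
Turnaround (C−A): P1=53  P2=18  P3=56  P4=67  P5=77  P6=20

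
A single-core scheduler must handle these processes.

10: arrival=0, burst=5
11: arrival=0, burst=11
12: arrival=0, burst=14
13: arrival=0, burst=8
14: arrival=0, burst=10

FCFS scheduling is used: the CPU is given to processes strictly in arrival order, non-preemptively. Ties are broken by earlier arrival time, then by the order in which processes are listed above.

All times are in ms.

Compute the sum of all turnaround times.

137

Timeline: | 10 0-5 | 11 5-16 | 12 16-30 | 13 30-38 | 14 38-48 |
Completion: 10=5  11=16  12=30  13=38  14=48
Turnaround (C−A): 10=5  11=16  12=30  13=38  14=48
Turnaround = completion − arrival: 10=5, 11=16, 12=30, 13=38, 14=48
Total turnaround = 5 + 16 + 30 + 38 + 48 = 137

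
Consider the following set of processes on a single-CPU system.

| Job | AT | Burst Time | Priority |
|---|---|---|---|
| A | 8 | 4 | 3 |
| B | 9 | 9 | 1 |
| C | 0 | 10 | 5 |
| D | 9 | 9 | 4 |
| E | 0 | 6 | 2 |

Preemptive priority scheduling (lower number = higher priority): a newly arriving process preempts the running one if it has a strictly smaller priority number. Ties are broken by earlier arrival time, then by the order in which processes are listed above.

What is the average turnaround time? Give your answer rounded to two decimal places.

Timeline: | E 0-6 | C 6-8 | A 8-9 | B 9-18 | A 18-21 | D 21-30 | C 30-38 |
Completion: A=21  B=18  C=38  D=30  E=6
Turnaround times: A=13, B=9, C=38, D=21, E=6
Average turnaround = (13+9+38+21+6) / 5 = 87/5 = 17.40

17.40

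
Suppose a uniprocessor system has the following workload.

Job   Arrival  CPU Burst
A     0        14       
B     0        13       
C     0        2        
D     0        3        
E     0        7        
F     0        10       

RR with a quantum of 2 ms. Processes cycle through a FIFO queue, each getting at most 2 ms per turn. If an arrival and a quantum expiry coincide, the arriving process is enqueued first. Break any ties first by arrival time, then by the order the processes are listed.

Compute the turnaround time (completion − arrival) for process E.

34

Gantt: | A 0-2 | B 2-4 | C 4-6 | D 6-8 | E 8-10 | F 10-12 | A 12-14 | B 14-16 | D 16-17 | E 17-19 | F 19-21 | A 21-23 | B 23-25 | E 25-27 | F 27-29 | A 29-31 | B 31-33 | E 33-34 | F 34-36 | A 36-38 | B 38-40 | F 40-42 | A 42-44 | B 44-46 | A 46-48 | B 48-49 |
Completion: A=48  B=49  C=6  D=17  E=34  F=42
Turnaround (C−A): A=48  B=49  C=6  D=17  E=34  F=42
Turnaround(E) = completion − arrival = 34 − 0 = 34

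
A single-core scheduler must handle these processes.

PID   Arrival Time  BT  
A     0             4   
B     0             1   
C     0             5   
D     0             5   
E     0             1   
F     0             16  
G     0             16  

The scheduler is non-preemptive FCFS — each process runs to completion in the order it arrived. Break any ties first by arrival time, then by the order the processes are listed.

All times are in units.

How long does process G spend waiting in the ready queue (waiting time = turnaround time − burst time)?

Gantt: | A 0-4 | B 4-5 | C 5-10 | D 10-15 | E 15-16 | F 16-32 | G 32-48 |
Completion: A=4  B=5  C=10  D=15  E=16  F=32  G=48
Waiting(G) = turnaround − burst = 48 − 16 = 32

32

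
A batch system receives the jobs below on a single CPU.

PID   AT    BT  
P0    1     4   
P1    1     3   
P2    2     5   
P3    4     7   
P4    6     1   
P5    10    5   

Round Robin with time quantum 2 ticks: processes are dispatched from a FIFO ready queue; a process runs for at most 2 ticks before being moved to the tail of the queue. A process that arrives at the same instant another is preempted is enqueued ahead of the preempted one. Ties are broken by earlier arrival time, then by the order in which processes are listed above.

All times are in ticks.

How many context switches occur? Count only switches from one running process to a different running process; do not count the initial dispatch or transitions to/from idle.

Schedule: | idle 0-1 | P0 1-3 | P1 3-5 | P2 5-7 | P0 7-9 | P3 9-11 | P1 11-12 | P4 12-13 | P2 13-15 | P5 15-17 | P3 17-19 | P2 19-20 | P5 20-22 | P3 22-24 | P5 24-25 | P3 25-26 |
Completion: P0=9  P1=12  P2=20  P3=26  P4=13  P5=25
Turnaround (C−A): P0=8  P1=11  P2=18  P3=22  P4=7  P5=15

14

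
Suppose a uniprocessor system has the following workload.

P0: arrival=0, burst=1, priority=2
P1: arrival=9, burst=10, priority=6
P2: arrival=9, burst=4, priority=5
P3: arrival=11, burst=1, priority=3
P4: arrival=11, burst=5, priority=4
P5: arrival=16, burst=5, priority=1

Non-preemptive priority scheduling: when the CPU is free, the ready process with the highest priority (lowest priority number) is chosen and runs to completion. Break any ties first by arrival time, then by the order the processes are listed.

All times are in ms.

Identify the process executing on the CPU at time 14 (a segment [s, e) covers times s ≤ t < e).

P4

Timeline: | P0 0-1 | idle 1-9 | P2 9-13 | P3 13-14 | P4 14-19 | P5 19-24 | P1 24-34 |
Completion: P0=1  P1=34  P2=13  P3=14  P4=19  P5=24
Turnaround (C−A): P0=1  P1=25  P2=4  P3=3  P4=8  P5=8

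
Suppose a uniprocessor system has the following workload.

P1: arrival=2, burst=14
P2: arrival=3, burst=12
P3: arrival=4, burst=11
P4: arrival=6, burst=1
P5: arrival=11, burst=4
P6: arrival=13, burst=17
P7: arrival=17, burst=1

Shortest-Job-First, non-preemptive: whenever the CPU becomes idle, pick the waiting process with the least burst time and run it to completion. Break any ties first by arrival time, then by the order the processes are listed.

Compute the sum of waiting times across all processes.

97

Schedule: | idle 0-2 | P1 2-16 | P4 16-17 | P7 17-18 | P5 18-22 | P3 22-33 | P2 33-45 | P6 45-62 |
Completion: P1=16  P2=45  P3=33  P4=17  P5=22  P6=62  P7=18
Waiting = turnaround − burst: P1=0, P2=30, P3=18, P4=10, P5=7, P6=32, P7=0
Total waiting = 0 + 30 + 18 + 10 + 7 + 32 + 0 = 97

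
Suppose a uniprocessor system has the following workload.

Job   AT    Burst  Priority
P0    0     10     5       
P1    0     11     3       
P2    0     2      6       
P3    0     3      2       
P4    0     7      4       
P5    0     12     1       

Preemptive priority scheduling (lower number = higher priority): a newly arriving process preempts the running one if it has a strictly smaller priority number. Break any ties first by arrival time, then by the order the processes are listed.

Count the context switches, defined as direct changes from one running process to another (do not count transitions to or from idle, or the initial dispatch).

5

Schedule: | P5 0-12 | P3 12-15 | P1 15-26 | P4 26-33 | P0 33-43 | P2 43-45 |
Completion: P0=43  P1=26  P2=45  P3=15  P4=33  P5=12
Turnaround (C−A): P0=43  P1=26  P2=45  P3=15  P4=33  P5=12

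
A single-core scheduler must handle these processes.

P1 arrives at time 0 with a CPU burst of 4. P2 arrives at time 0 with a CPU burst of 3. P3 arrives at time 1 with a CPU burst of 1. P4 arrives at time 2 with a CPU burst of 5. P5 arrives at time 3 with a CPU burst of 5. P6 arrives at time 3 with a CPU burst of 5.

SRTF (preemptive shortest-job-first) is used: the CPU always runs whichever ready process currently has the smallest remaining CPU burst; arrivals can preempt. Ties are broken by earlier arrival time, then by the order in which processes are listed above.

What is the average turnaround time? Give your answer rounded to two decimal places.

Timeline: | P2 0-1 | P3 1-2 | P2 2-4 | P1 4-8 | P4 8-13 | P5 13-18 | P6 18-23 |
Completion: P1=8  P2=4  P3=2  P4=13  P5=18  P6=23
Turnaround (C−A): P1=8  P2=4  P3=1  P4=11  P5=15  P6=20
Turnaround times: P1=8, P2=4, P3=1, P4=11, P5=15, P6=20
Average turnaround = (8+4+1+11+15+20) / 6 = 59/6 = 9.83

9.83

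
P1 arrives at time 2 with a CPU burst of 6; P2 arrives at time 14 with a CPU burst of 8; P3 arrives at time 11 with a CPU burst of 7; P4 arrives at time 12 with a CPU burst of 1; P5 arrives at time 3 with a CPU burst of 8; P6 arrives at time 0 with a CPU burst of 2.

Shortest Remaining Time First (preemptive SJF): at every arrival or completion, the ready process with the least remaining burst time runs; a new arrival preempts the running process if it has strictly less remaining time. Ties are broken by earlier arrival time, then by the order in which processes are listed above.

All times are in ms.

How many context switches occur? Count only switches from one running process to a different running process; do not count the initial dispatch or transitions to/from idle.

Gantt: | P6 0-2 | P1 2-8 | P5 8-12 | P4 12-13 | P5 13-17 | P3 17-24 | P2 24-32 |
Completion: P1=8  P2=32  P3=24  P4=13  P5=17  P6=2
Turnaround (C−A): P1=6  P2=18  P3=13  P4=1  P5=14  P6=2

6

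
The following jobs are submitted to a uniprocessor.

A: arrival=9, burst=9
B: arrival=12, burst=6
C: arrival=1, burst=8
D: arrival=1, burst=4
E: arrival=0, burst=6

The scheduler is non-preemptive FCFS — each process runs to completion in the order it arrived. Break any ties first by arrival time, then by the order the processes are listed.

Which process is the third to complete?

Schedule: | E 0-6 | C 6-14 | D 14-18 | A 18-27 | B 27-33 |
Completion: A=27  B=33  C=14  D=18  E=6
Turnaround (C−A): A=18  B=21  C=13  D=17  E=6
Finish order: E → C → D → A → B

D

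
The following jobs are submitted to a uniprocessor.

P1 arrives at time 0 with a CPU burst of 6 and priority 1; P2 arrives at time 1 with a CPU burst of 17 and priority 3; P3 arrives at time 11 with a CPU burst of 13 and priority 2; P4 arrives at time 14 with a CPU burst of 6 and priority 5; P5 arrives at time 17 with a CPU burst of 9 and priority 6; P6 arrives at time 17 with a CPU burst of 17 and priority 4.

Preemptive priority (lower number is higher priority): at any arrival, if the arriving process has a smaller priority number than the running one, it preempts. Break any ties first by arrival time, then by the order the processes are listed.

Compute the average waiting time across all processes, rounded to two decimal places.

19.67

Schedule: | P1 0-6 | P2 6-11 | P3 11-24 | P2 24-36 | P6 36-53 | P4 53-59 | P5 59-68 |
Completion: P1=6  P2=36  P3=24  P4=59  P5=68  P6=53
Waiting times: P1=0, P2=18, P3=0, P4=39, P5=42, P6=19
Average waiting = (0+18+0+39+42+19) / 6 = 118/6 = 19.67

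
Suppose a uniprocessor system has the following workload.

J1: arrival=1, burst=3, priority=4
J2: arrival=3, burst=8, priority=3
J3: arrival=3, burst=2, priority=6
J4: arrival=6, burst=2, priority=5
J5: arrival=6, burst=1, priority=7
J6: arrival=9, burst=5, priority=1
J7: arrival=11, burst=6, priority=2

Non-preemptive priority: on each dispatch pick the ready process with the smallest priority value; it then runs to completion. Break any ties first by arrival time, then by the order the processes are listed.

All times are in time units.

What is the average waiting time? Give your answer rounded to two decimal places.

Schedule: | idle 0-1 | J1 1-4 | J2 4-12 | J6 12-17 | J7 17-23 | J4 23-25 | J3 25-27 | J5 27-28 |
Completion: J1=4  J2=12  J3=27  J4=25  J5=28  J6=17  J7=23
Waiting times: J1=0, J2=1, J3=22, J4=17, J5=21, J6=3, J7=6
Average waiting = (0+1+22+17+21+3+6) / 7 = 70/7 = 10.00

10.00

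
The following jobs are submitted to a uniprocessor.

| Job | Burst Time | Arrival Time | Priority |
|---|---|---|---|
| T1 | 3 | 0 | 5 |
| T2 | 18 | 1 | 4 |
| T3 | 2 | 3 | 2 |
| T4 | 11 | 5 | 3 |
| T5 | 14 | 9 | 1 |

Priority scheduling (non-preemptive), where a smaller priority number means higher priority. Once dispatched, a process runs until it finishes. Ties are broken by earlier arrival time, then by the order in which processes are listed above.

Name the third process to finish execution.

Schedule: | T1 0-3 | T3 3-5 | T4 5-16 | T5 16-30 | T2 30-48 |
Completion: T1=3  T2=48  T3=5  T4=16  T5=30
Turnaround (C−A): T1=3  T2=47  T3=2  T4=11  T5=21
Finish order: T1 → T3 → T4 → T5 → T2

T4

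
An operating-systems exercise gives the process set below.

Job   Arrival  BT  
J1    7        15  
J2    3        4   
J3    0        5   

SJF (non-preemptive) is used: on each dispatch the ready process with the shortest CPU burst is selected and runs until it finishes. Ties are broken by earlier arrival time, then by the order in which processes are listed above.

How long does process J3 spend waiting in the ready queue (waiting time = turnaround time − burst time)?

0

Timeline: | J3 0-5 | J2 5-9 | J1 9-24 |
Completion: J1=24  J2=9  J3=5
Turnaround (C−A): J1=17  J2=6  J3=5
Waiting(J3) = turnaround − burst = 5 − 5 = 0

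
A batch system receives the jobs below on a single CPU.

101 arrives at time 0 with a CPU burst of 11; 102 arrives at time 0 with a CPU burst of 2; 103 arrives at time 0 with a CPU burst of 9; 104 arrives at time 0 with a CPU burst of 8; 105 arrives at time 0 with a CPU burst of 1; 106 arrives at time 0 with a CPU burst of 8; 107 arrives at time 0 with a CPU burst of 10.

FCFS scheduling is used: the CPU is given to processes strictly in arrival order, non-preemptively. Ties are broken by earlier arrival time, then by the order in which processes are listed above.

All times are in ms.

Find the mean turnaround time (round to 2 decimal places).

27.86

Gantt: | 101 0-11 | 102 11-13 | 103 13-22 | 104 22-30 | 105 30-31 | 106 31-39 | 107 39-49 |
Completion: 101=11  102=13  103=22  104=30  105=31  106=39  107=49
Turnaround times: 101=11, 102=13, 103=22, 104=30, 105=31, 106=39, 107=49
Average turnaround = (11+13+22+30+31+39+49) / 7 = 195/7 = 27.86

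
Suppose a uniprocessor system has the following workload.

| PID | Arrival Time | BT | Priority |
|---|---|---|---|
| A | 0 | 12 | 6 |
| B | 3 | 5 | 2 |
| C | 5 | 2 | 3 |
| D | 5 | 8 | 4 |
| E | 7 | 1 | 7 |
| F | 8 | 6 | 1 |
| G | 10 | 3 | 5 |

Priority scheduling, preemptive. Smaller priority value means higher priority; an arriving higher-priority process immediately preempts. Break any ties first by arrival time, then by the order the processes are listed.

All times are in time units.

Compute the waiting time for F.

Timeline: | A 0-3 | B 3-8 | F 8-14 | C 14-16 | D 16-24 | G 24-27 | A 27-36 | E 36-37 |
Completion: A=36  B=8  C=16  D=24  E=37  F=14  G=27
Waiting(F) = turnaround − burst = 6 − 6 = 0

0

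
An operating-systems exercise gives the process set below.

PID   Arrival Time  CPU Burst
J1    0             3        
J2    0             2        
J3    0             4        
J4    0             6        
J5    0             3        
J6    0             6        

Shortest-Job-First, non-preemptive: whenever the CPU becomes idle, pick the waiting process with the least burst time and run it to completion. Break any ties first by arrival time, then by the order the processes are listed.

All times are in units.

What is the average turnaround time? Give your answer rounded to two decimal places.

Schedule: | J2 0-2 | J1 2-5 | J5 5-8 | J3 8-12 | J4 12-18 | J6 18-24 |
Completion: J1=5  J2=2  J3=12  J4=18  J5=8  J6=24
Turnaround (C−A): J1=5  J2=2  J3=12  J4=18  J5=8  J6=24
Turnaround times: J1=5, J2=2, J3=12, J4=18, J5=8, J6=24
Average turnaround = (5+2+12+18+8+24) / 6 = 69/6 = 11.50

11.50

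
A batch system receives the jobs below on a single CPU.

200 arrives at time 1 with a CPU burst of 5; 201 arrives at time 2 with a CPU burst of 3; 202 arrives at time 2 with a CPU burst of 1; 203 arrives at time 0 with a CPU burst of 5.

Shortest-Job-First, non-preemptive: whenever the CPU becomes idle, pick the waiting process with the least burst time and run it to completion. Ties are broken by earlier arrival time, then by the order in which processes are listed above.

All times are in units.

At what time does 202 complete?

6

Gantt: | 203 0-5 | 202 5-6 | 201 6-9 | 200 9-14 |
Completion: 200=14  201=9  202=6  203=5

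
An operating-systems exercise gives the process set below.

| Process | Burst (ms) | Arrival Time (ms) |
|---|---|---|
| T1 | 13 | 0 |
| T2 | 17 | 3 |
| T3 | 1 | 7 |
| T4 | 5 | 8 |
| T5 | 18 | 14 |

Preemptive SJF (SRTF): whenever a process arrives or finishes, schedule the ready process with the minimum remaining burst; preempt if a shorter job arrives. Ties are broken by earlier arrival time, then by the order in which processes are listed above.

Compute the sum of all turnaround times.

Schedule: | T1 0-7 | T3 7-8 | T4 8-13 | T1 13-19 | T2 19-36 | T5 36-54 |
Completion: T1=19  T2=36  T3=8  T4=13  T5=54
Turnaround = completion − arrival: T1=19, T2=33, T3=1, T4=5, T5=40
Total turnaround = 19 + 33 + 1 + 5 + 40 = 98

98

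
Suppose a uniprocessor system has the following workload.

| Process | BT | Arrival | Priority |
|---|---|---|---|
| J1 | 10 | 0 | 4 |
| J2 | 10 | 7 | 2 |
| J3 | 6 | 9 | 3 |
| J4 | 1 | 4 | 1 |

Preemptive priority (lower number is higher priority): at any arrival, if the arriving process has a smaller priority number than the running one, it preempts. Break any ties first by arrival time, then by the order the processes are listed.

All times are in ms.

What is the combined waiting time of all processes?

Schedule: | J1 0-4 | J4 4-5 | J1 5-7 | J2 7-17 | J3 17-23 | J1 23-27 |
Completion: J1=27  J2=17  J3=23  J4=5
Waiting = turnaround − burst: J1=17, J2=0, J3=8, J4=0
Total waiting = 17 + 0 + 8 + 0 = 25

25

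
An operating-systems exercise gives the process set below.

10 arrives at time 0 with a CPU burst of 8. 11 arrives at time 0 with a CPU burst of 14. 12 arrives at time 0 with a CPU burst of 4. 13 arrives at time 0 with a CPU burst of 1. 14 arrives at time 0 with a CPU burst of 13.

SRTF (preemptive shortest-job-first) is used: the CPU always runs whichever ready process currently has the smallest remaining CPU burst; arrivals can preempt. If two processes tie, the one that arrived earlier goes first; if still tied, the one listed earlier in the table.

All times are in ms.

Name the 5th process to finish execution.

11

Gantt: | 13 0-1 | 12 1-5 | 10 5-13 | 14 13-26 | 11 26-40 |
Completion: 10=13  11=40  12=5  13=1  14=26
Turnaround (C−A): 10=13  11=40  12=5  13=1  14=26
Finish order: 13 → 12 → 10 → 14 → 11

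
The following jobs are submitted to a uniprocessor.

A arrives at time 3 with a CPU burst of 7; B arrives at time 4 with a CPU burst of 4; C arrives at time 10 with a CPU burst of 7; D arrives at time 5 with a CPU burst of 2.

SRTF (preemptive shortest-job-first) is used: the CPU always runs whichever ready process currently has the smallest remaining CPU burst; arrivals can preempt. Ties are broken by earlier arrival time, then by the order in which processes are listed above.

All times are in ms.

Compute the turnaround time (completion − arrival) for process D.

2

Timeline: | idle 0-3 | A 3-4 | B 4-5 | D 5-7 | B 7-10 | A 10-16 | C 16-23 |
Completion: A=16  B=10  C=23  D=7
Turnaround (C−A): A=13  B=6  C=13  D=2
Turnaround(D) = completion − arrival = 7 − 5 = 2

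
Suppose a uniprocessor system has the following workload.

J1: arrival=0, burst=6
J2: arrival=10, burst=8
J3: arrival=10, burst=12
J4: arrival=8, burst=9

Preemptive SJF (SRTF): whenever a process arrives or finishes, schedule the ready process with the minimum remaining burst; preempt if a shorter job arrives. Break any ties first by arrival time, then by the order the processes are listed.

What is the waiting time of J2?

7

Timeline: | J1 0-6 | idle 6-8 | J4 8-17 | J2 17-25 | J3 25-37 |
Completion: J1=6  J2=25  J3=37  J4=17
Waiting(J2) = turnaround − burst = 15 − 8 = 7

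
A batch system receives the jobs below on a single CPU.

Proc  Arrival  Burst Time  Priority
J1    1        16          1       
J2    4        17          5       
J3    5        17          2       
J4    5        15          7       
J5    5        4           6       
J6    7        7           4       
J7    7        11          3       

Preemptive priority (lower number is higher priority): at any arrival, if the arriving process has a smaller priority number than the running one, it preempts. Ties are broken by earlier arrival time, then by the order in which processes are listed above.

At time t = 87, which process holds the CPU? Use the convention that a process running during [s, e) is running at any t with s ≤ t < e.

Schedule: | idle 0-1 | J1 1-17 | J3 17-34 | J7 34-45 | J6 45-52 | J2 52-69 | J5 69-73 | J4 73-88 |
Completion: J1=17  J2=69  J3=34  J4=88  J5=73  J6=52  J7=45
Turnaround (C−A): J1=16  J2=65  J3=29  J4=83  J5=68  J6=45  J7=38

J4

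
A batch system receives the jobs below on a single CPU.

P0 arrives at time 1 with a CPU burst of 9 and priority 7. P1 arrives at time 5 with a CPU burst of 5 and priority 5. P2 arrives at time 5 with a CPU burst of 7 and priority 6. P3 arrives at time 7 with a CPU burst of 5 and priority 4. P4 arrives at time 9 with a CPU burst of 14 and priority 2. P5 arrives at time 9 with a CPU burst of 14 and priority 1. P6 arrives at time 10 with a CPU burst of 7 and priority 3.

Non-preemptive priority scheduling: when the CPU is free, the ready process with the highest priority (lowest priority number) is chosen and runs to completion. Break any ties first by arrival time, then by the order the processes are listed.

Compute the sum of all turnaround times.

238

Gantt: | idle 0-1 | P0 1-10 | P5 10-24 | P4 24-38 | P6 38-45 | P3 45-50 | P1 50-55 | P2 55-62 |
Completion: P0=10  P1=55  P2=62  P3=50  P4=38  P5=24  P6=45
Turnaround (C−A): P0=9  P1=50  P2=57  P3=43  P4=29  P5=15  P6=35
Turnaround = completion − arrival: P0=9, P1=50, P2=57, P3=43, P4=29, P5=15, P6=35
Total turnaround = 9 + 50 + 57 + 43 + 29 + 15 + 35 = 238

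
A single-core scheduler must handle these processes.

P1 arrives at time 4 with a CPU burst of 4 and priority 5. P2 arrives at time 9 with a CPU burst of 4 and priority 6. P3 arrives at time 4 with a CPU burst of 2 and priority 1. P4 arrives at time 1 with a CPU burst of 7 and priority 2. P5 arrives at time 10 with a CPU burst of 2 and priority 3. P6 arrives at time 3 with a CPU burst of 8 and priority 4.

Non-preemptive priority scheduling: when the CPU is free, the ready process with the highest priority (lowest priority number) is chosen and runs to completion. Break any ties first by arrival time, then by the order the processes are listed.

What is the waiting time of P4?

0

Schedule: | idle 0-1 | P4 1-8 | P3 8-10 | P5 10-12 | P6 12-20 | P1 20-24 | P2 24-28 |
Completion: P1=24  P2=28  P3=10  P4=8  P5=12  P6=20
Turnaround (C−A): P1=20  P2=19  P3=6  P4=7  P5=2  P6=17
Waiting(P4) = turnaround − burst = 7 − 7 = 0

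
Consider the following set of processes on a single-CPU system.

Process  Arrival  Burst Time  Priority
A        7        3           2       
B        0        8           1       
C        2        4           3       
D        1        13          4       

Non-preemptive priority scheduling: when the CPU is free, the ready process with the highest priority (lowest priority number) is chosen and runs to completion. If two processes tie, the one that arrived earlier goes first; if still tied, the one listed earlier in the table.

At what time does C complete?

15

Schedule: | B 0-8 | A 8-11 | C 11-15 | D 15-28 |
Completion: A=11  B=8  C=15  D=28
Turnaround (C−A): A=4  B=8  C=13  D=27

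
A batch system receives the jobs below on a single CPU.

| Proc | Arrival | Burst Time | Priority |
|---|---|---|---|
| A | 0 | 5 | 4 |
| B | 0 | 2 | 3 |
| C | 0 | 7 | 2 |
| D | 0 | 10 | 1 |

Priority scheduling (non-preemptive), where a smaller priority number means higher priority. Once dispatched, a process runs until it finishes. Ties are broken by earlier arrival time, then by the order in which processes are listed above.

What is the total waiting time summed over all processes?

Timeline: | D 0-10 | C 10-17 | B 17-19 | A 19-24 |
Completion: A=24  B=19  C=17  D=10
Waiting = turnaround − burst: A=19, B=17, C=10, D=0
Total waiting = 19 + 17 + 10 + 0 = 46

46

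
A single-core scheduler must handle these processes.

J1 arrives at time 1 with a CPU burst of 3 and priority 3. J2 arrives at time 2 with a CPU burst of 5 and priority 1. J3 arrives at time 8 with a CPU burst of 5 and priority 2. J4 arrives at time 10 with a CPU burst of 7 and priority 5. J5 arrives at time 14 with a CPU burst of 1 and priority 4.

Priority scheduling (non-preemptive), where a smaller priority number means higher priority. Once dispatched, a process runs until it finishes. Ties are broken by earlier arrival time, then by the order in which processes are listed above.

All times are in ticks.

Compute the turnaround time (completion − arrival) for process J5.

Gantt: | idle 0-1 | J1 1-4 | J2 4-9 | J3 9-14 | J5 14-15 | J4 15-22 |
Completion: J1=4  J2=9  J3=14  J4=22  J5=15
Turnaround (C−A): J1=3  J2=7  J3=6  J4=12  J5=1
Turnaround(J5) = completion − arrival = 15 − 14 = 1

1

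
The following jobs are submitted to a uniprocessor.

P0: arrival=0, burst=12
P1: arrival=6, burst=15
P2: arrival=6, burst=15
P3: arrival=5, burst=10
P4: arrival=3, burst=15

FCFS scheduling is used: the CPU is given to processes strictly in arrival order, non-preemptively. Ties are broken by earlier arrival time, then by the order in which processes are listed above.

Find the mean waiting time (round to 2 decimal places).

Timeline: | P0 0-12 | P4 12-27 | P3 27-37 | P1 37-52 | P2 52-67 |
Completion: P0=12  P1=52  P2=67  P3=37  P4=27
Waiting times: P0=0, P1=31, P2=46, P3=22, P4=9
Average waiting = (0+31+46+22+9) / 5 = 108/5 = 21.60

21.60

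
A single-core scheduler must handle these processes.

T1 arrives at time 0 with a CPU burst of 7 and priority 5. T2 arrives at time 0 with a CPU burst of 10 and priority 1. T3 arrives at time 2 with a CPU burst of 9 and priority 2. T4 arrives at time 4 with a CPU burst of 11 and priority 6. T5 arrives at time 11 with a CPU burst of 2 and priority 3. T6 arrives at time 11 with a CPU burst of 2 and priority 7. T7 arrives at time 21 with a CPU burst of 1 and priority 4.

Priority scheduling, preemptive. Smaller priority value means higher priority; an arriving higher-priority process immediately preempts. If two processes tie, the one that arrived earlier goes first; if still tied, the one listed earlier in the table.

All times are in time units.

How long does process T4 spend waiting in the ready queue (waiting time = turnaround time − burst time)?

Gantt: | T2 0-10 | T3 10-19 | T5 19-21 | T7 21-22 | T1 22-29 | T4 29-40 | T6 40-42 |
Completion: T1=29  T2=10  T3=19  T4=40  T5=21  T6=42  T7=22
Turnaround (C−A): T1=29  T2=10  T3=17  T4=36  T5=10  T6=31  T7=1
Waiting(T4) = turnaround − burst = 36 − 11 = 25

25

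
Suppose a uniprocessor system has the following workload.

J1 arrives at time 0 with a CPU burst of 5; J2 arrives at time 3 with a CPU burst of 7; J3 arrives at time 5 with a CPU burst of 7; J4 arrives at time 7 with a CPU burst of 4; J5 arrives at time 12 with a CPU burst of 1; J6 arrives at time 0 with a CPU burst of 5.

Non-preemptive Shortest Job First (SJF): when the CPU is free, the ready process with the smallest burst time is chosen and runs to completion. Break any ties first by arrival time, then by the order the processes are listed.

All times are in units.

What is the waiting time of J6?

Gantt: | J1 0-5 | J6 5-10 | J4 10-14 | J5 14-15 | J2 15-22 | J3 22-29 |
Completion: J1=5  J2=22  J3=29  J4=14  J5=15  J6=10
Waiting(J6) = turnaround − burst = 10 − 5 = 5

5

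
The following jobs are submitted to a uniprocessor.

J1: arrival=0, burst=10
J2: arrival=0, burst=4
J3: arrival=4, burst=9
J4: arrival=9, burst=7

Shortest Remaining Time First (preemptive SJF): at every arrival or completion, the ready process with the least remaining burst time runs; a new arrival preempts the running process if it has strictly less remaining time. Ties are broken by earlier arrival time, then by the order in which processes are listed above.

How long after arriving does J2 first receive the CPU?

0

Schedule: | J2 0-4 | J3 4-13 | J4 13-20 | J1 20-30 |
Completion: J1=30  J2=4  J3=13  J4=20
Turnaround (C−A): J1=30  J2=4  J3=9  J4=11
Response(J2) = first start − arrival = 0 − 0 = 0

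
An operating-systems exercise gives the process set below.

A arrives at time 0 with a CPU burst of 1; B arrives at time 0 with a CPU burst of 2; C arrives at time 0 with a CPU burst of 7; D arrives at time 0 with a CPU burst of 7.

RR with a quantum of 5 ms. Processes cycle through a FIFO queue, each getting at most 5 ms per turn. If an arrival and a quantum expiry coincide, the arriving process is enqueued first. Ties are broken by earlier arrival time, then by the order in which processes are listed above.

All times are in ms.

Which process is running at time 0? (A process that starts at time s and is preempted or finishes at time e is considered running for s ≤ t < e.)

Schedule: | A 0-1 | B 1-3 | C 3-8 | D 8-13 | C 13-15 | D 15-17 |
Completion: A=1  B=3  C=15  D=17

A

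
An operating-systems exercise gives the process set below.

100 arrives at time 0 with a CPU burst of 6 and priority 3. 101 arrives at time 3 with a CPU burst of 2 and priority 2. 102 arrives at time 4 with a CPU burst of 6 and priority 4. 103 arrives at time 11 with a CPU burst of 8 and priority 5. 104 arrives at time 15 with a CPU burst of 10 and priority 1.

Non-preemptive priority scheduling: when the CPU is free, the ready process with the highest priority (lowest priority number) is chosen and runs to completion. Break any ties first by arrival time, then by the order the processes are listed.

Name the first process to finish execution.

100

Timeline: | 100 0-6 | 101 6-8 | 102 8-14 | 103 14-22 | 104 22-32 |
Completion: 100=6  101=8  102=14  103=22  104=32
Turnaround (C−A): 100=6  101=5  102=10  103=11  104=17
Finish order: 100 → 101 → 102 → 103 → 104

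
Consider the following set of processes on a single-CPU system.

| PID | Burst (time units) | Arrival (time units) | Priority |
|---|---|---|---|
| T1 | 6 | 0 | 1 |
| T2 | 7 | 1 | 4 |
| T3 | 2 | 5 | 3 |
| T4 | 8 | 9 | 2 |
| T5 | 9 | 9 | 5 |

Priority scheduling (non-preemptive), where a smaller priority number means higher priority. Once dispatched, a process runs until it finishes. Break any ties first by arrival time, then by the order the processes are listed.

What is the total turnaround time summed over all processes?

60

Gantt: | T1 0-6 | T3 6-8 | T2 8-15 | T4 15-23 | T5 23-32 |
Completion: T1=6  T2=15  T3=8  T4=23  T5=32
Turnaround (C−A): T1=6  T2=14  T3=3  T4=14  T5=23
Turnaround = completion − arrival: T1=6, T2=14, T3=3, T4=14, T5=23
Total turnaround = 6 + 14 + 3 + 14 + 23 = 60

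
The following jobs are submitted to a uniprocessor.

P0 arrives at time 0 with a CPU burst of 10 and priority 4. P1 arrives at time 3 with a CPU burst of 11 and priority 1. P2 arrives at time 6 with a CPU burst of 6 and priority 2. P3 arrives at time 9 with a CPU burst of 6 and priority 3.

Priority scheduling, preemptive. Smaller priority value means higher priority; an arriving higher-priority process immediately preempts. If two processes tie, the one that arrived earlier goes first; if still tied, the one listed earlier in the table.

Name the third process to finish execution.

P3

Gantt: | P0 0-3 | P1 3-14 | P2 14-20 | P3 20-26 | P0 26-33 |
Completion: P0=33  P1=14  P2=20  P3=26
Finish order: P1 → P2 → P3 → P0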